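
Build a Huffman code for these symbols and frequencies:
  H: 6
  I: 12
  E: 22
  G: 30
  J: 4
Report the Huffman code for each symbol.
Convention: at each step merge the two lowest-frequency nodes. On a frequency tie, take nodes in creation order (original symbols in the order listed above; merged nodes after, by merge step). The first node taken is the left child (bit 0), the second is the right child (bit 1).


Huffman tree construction:
Step 1: Merge J(4) + H(6) = 10
Step 2: Merge (J+H)(10) + I(12) = 22
Step 3: Merge E(22) + ((J+H)+I)(22) = 44
Step 4: Merge G(30) + (E+((J+H)+I))(44) = 74
Read each symbol's code off the tree from the root (left child = 0, right child = 1).

Codes:
  H: 1101 (length 4)
  I: 111 (length 3)
  E: 10 (length 2)
  G: 0 (length 1)
  J: 1100 (length 4)
Average code length: 150/74 = 2.0270 bits/symbol


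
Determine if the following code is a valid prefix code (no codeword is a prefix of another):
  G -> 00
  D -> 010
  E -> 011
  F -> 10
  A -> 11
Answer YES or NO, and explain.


Checking each pair (does one codeword prefix another?):
  G='00' vs D='010': no prefix
  G='00' vs E='011': no prefix
  G='00' vs F='10': no prefix
  G='00' vs A='11': no prefix
  D='010' vs G='00': no prefix
  D='010' vs E='011': no prefix
  D='010' vs F='10': no prefix
  D='010' vs A='11': no prefix
  E='011' vs G='00': no prefix
  E='011' vs D='010': no prefix
  E='011' vs F='10': no prefix
  E='011' vs A='11': no prefix
  F='10' vs G='00': no prefix
  F='10' vs D='010': no prefix
  F='10' vs E='011': no prefix
  F='10' vs A='11': no prefix
  A='11' vs G='00': no prefix
  A='11' vs D='010': no prefix
  A='11' vs E='011': no prefix
  A='11' vs F='10': no prefix
No violation found over all pairs.

YES -- this is a valid prefix code. No codeword is a prefix of any other codeword.


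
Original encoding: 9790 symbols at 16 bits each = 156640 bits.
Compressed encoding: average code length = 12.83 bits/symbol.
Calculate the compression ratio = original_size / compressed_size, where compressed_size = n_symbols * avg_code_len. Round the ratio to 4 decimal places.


original_size = n_symbols * orig_bits = 9790 * 16 = 156640 bits
compressed_size = n_symbols * avg_code_len = 9790 * 12.83 = 125605.7 bits
ratio = original_size / compressed_size = 156640 / 125605.7 = 1.2471

Compression ratio = 1.2471


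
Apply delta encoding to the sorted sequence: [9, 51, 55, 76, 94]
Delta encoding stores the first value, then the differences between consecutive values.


First value: 9
Deltas:
  51 - 9 = 42
  55 - 51 = 4
  76 - 55 = 21
  94 - 76 = 18


Delta encoded: [9, 42, 4, 21, 18]


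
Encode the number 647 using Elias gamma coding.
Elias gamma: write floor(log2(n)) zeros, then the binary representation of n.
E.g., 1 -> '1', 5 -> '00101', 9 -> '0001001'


num_bits = floor(log2(647)) + 1 = 10
leading_zeros = num_bits - 1 = 9
binary(647) = 1010000111

Elias gamma(647) = '000000000' + '1010000111' = 0000000001010000111 (19 bits)


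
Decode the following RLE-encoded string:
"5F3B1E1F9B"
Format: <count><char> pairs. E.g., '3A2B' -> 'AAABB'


Expanding each <count><char> pair:
  5F -> 'FFFFF'
  3B -> 'BBB'
  1E -> 'E'
  1F -> 'F'
  9B -> 'BBBBBBBBB'

Decoded = FFFFFBBBEFBBBBBBBBB


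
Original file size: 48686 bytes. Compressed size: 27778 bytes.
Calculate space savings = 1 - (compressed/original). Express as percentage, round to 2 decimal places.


ratio = compressed/original = 27778/48686 = 0.570554
savings = 1 - ratio = 1 - 0.570554 = 0.429446
as a percentage: 0.429446 * 100 = 42.94%

Space savings = 1 - 27778/48686 = 42.94%


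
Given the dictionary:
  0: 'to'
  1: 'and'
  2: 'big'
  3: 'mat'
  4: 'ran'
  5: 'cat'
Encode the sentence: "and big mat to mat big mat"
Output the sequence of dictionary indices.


Look up each word in the dictionary:
  'and' -> 1
  'big' -> 2
  'mat' -> 3
  'to' -> 0
  'mat' -> 3
  'big' -> 2
  'mat' -> 3

Encoded: [1, 2, 3, 0, 3, 2, 3]


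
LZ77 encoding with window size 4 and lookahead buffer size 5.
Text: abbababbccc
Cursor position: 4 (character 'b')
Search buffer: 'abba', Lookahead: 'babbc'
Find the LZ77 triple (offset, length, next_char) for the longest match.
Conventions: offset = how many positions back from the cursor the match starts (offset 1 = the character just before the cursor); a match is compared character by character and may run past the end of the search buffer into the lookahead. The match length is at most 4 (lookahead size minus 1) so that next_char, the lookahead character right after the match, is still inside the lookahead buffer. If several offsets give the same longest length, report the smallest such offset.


Try each offset into the search buffer:
  offset=1 (pos 3, char 'a'): match length 0
  offset=2 (pos 2, char 'b'): match length 3
  offset=3 (pos 1, char 'b'): match length 1
  offset=4 (pos 0, char 'a'): match length 0
Longest match has length 3 at offset 2.
next_char = character at position 4 + 3 = 7 -> 'b'

Best match: offset=2, length=3 (matching 'bab' starting at position 2)
LZ77 triple: (2, 3, 'b')


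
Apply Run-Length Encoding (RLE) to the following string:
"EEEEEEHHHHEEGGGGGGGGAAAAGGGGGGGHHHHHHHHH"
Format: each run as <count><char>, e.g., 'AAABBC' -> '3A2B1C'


Scanning runs left to right:
  i=0: run of 'E' x 6 -> '6E'
  i=6: run of 'H' x 4 -> '4H'
  i=10: run of 'E' x 2 -> '2E'
  i=12: run of 'G' x 8 -> '8G'
  i=20: run of 'A' x 4 -> '4A'
  i=24: run of 'G' x 7 -> '7G'
  i=31: run of 'H' x 9 -> '9H'

RLE = 6E4H2E8G4A7G9H


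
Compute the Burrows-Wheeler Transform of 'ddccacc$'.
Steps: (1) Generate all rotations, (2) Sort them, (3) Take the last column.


Rotations (sorted):
  0: $ddccacc -> last char: c
  1: acc$ddcc -> last char: c
  2: c$ddccac -> last char: c
  3: cacc$ddc -> last char: c
  4: cc$ddcca -> last char: a
  5: ccacc$dd -> last char: d
  6: dccacc$d -> last char: d
  7: ddccacc$ -> last char: $


BWT = ccccadd$


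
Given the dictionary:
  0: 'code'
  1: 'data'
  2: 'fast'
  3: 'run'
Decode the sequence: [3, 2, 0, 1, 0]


Look up each index in the dictionary:
  3 -> 'run'
  2 -> 'fast'
  0 -> 'code'
  1 -> 'data'
  0 -> 'code'

Decoded: "run fast code data code"


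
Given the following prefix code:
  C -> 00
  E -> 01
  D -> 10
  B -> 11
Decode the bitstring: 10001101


Decoding step by step:
Bits 10 -> D
Bits 00 -> C
Bits 11 -> B
Bits 01 -> E


Decoded message: DCBE


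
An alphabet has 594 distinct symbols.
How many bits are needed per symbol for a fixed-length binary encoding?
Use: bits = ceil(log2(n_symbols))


log2(594) = 9.2143
Bracket: 2^9 = 512 < 594 <= 2^10 = 1024
So ceil(log2(594)) = 10

bits = ceil(log2(594)) = ceil(9.2143) = 10 bits


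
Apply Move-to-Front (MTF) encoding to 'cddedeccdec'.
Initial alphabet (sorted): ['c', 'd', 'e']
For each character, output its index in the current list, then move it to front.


MTF encoding:
'c': index 0 in ['c', 'd', 'e'] -> ['c', 'd', 'e']
'd': index 1 in ['c', 'd', 'e'] -> ['d', 'c', 'e']
'd': index 0 in ['d', 'c', 'e'] -> ['d', 'c', 'e']
'e': index 2 in ['d', 'c', 'e'] -> ['e', 'd', 'c']
'd': index 1 in ['e', 'd', 'c'] -> ['d', 'e', 'c']
'e': index 1 in ['d', 'e', 'c'] -> ['e', 'd', 'c']
'c': index 2 in ['e', 'd', 'c'] -> ['c', 'e', 'd']
'c': index 0 in ['c', 'e', 'd'] -> ['c', 'e', 'd']
'd': index 2 in ['c', 'e', 'd'] -> ['d', 'c', 'e']
'e': index 2 in ['d', 'c', 'e'] -> ['e', 'd', 'c']
'c': index 2 in ['e', 'd', 'c'] -> ['c', 'e', 'd']


Output: [0, 1, 0, 2, 1, 1, 2, 0, 2, 2, 2]


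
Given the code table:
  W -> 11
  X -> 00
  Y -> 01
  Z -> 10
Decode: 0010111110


Decoding:
00 -> X
10 -> Z
11 -> W
11 -> W
10 -> Z


Result: XZWWZ


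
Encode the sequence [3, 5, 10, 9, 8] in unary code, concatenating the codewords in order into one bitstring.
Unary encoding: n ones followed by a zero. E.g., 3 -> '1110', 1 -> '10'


Encode each number as n ones followed by a terminating 0:
  3 -> 1110 (4 bits)
  5 -> 111110 (6 bits)
  10 -> 11111111110 (11 bits)
  9 -> 1111111110 (10 bits)
  8 -> 111111110 (9 bits)
Total length = 4 + 6 + 11 + 10 + 9 = 40 bits.

Unary([3, 5, 10, 9, 8]) = 1110111110111111111101111111110111111110 (40 bits)


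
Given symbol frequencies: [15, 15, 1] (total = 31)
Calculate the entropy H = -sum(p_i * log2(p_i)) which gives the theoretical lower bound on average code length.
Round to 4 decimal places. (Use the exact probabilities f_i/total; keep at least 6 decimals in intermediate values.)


Per-symbol terms -p_i * log2(p_i) with p_i = f_i/31:
  p = 15/31 = 0.483871: log2(p) = -1.047306, -p*log2(p) = 0.506761
  p = 15/31 = 0.483871: log2(p) = -1.047306, -p*log2(p) = 0.506761
  p = 1/31 = 0.032258: log2(p) = -4.954196, -p*log2(p) = 0.159813
H = 0.506761 + 0.506761 + 0.159813 = 1.173335

H = 1.1733 bits/symbol


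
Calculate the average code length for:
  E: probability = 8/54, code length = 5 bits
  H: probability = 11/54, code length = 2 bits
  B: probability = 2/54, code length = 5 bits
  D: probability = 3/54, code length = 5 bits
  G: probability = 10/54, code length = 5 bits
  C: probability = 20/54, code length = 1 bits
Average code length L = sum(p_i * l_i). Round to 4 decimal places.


Weighted contributions p_i * l_i:
  E: (8/54) * 5 = 40/54
  H: (11/54) * 2 = 22/54
  B: (2/54) * 5 = 10/54
  D: (3/54) * 5 = 15/54
  G: (10/54) * 5 = 50/54
  C: (20/54) * 1 = 20/54
Sum = (40 + 22 + 10 + 15 + 50 + 20)/54 = 157/54

L = 157/54 = 2.9074 bits/symbol


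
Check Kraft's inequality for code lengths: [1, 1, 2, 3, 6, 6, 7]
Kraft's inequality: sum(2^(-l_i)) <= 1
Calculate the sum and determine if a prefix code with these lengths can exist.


Sum = 2^(-1) + 2^(-1) + 2^(-2) + 2^(-3) + 2^(-6) + 2^(-6) + 2^(-7)
    = 0.5 + 0.5 + 0.25 + 0.125 + 0.015625 + 0.015625 + 0.0078125
    = 181/128 = 1.4140625
Since 1.4140625 > 1, Kraft's inequality is NOT satisfied.
A prefix code with these lengths CANNOT exist.

Kraft sum = 1.4140625. Not satisfied.


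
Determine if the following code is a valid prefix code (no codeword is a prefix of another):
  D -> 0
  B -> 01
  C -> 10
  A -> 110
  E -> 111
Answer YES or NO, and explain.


Checking each pair (does one codeword prefix another?):
  D='0' vs B='01': prefix -- VIOLATION

NO -- this is NOT a valid prefix code. D (0) is a prefix of B (01).


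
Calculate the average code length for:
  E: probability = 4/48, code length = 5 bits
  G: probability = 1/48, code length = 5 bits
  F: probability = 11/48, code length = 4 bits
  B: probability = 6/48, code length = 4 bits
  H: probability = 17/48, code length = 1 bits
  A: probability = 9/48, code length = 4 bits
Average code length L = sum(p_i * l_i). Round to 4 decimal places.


Weighted contributions p_i * l_i:
  E: (4/48) * 5 = 20/48
  G: (1/48) * 5 = 5/48
  F: (11/48) * 4 = 44/48
  B: (6/48) * 4 = 24/48
  H: (17/48) * 1 = 17/48
  A: (9/48) * 4 = 36/48
Sum = (20 + 5 + 44 + 24 + 17 + 36)/48 = 146/48

L = 146/48 = 3.0417 bits/symbol


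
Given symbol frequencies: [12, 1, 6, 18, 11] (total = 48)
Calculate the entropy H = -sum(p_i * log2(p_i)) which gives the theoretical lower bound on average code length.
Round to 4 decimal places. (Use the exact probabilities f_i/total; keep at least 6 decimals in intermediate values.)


Per-symbol terms -p_i * log2(p_i) with p_i = f_i/48:
  p = 12/48 = 0.250000: log2(p) = -2.000000, -p*log2(p) = 0.500000
  p = 1/48 = 0.020833: log2(p) = -5.584963, -p*log2(p) = 0.116353
  p = 6/48 = 0.125000: log2(p) = -3.000000, -p*log2(p) = 0.375000
  p = 18/48 = 0.375000: log2(p) = -1.415037, -p*log2(p) = 0.530639
  p = 11/48 = 0.229167: log2(p) = -2.125531, -p*log2(p) = 0.487101
H = 0.500000 + 0.116353 + 0.375000 + 0.530639 + 0.487101 = 2.009093

H = 2.0091 bits/symbol


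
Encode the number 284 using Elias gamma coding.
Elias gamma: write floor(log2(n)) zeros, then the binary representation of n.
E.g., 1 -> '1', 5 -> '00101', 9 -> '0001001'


num_bits = floor(log2(284)) + 1 = 9
leading_zeros = num_bits - 1 = 8
binary(284) = 100011100

Elias gamma(284) = '00000000' + '100011100' = 00000000100011100 (17 bits)


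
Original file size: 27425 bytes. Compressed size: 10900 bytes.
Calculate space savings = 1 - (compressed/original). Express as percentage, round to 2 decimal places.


ratio = compressed/original = 10900/27425 = 0.397448
savings = 1 - ratio = 1 - 0.397448 = 0.602552
as a percentage: 0.602552 * 100 = 60.26%

Space savings = 1 - 10900/27425 = 60.26%


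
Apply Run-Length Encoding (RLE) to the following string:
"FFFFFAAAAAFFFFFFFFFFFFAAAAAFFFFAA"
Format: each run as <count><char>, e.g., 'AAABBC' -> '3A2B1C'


Scanning runs left to right:
  i=0: run of 'F' x 5 -> '5F'
  i=5: run of 'A' x 5 -> '5A'
  i=10: run of 'F' x 12 -> '12F'
  i=22: run of 'A' x 5 -> '5A'
  i=27: run of 'F' x 4 -> '4F'
  i=31: run of 'A' x 2 -> '2A'

RLE = 5F5A12F5A4F2A


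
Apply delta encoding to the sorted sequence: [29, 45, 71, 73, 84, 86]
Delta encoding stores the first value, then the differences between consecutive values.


First value: 29
Deltas:
  45 - 29 = 16
  71 - 45 = 26
  73 - 71 = 2
  84 - 73 = 11
  86 - 84 = 2


Delta encoded: [29, 16, 26, 2, 11, 2]


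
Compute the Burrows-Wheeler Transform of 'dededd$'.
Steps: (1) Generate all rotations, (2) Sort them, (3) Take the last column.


Rotations (sorted):
  0: $dededd -> last char: d
  1: d$deded -> last char: d
  2: dd$dede -> last char: e
  3: dedd$de -> last char: e
  4: dededd$ -> last char: $
  5: edd$ded -> last char: d
  6: ededd$d -> last char: d


BWT = ddee$dd


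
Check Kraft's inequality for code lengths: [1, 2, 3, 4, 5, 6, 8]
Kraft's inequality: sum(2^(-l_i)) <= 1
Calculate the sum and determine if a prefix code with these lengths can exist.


Sum = 2^(-1) + 2^(-2) + 2^(-3) + 2^(-4) + 2^(-5) + 2^(-6) + 2^(-8)
    = 0.5 + 0.25 + 0.125 + 0.0625 + 0.03125 + 0.015625 + 0.00390625
    = 253/256 = 0.98828125
Since 0.98828125 <= 1, Kraft's inequality IS satisfied.
A prefix code with these lengths CAN exist.

Kraft sum = 0.98828125. Satisfied.


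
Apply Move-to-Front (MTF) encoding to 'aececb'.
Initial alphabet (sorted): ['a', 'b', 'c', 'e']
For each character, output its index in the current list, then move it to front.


MTF encoding:
'a': index 0 in ['a', 'b', 'c', 'e'] -> ['a', 'b', 'c', 'e']
'e': index 3 in ['a', 'b', 'c', 'e'] -> ['e', 'a', 'b', 'c']
'c': index 3 in ['e', 'a', 'b', 'c'] -> ['c', 'e', 'a', 'b']
'e': index 1 in ['c', 'e', 'a', 'b'] -> ['e', 'c', 'a', 'b']
'c': index 1 in ['e', 'c', 'a', 'b'] -> ['c', 'e', 'a', 'b']
'b': index 3 in ['c', 'e', 'a', 'b'] -> ['b', 'c', 'e', 'a']


Output: [0, 3, 3, 1, 1, 3]


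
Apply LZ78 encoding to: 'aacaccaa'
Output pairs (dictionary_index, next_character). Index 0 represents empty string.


LZ78 encoding steps:
Dictionary: {0: ''}
Step 1: w='' (idx 0), next='a' -> output (0, 'a'), add 'a' as idx 1
Step 2: w='a' (idx 1), next='c' -> output (1, 'c'), add 'ac' as idx 2
Step 3: w='ac' (idx 2), next='c' -> output (2, 'c'), add 'acc' as idx 3
Step 4: w='a' (idx 1), next='a' -> output (1, 'a'), add 'aa' as idx 4


Encoded: [(0, 'a'), (1, 'c'), (2, 'c'), (1, 'a')]


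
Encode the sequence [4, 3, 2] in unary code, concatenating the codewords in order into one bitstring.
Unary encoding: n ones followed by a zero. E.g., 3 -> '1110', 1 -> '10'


Encode each number as n ones followed by a terminating 0:
  4 -> 11110 (5 bits)
  3 -> 1110 (4 bits)
  2 -> 110 (3 bits)
Total length = 5 + 4 + 3 = 12 bits.

Unary([4, 3, 2]) = 111101110110 (12 bits)


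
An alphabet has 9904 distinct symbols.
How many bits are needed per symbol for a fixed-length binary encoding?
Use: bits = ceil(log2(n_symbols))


log2(9904) = 13.2738
Bracket: 2^13 = 8192 < 9904 <= 2^14 = 16384
So ceil(log2(9904)) = 14

bits = ceil(log2(9904)) = ceil(13.2738) = 14 bits


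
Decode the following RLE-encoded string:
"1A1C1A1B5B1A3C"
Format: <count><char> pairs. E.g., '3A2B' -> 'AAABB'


Expanding each <count><char> pair:
  1A -> 'A'
  1C -> 'C'
  1A -> 'A'
  1B -> 'B'
  5B -> 'BBBBB'
  1A -> 'A'
  3C -> 'CCC'

Decoded = ACABBBBBBACCC


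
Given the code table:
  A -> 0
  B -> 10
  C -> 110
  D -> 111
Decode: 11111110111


Decoding:
111 -> D
111 -> D
10 -> B
111 -> D


Result: DDBD


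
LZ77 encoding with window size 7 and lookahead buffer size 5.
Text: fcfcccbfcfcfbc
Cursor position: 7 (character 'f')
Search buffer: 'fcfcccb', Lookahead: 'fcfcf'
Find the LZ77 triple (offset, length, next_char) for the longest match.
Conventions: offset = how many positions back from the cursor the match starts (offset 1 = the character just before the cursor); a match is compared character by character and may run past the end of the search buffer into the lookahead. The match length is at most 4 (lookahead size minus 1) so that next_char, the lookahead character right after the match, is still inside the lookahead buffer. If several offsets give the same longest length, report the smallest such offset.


Try each offset into the search buffer:
  offset=1 (pos 6, char 'b'): match length 0
  offset=2 (pos 5, char 'c'): match length 0
  offset=3 (pos 4, char 'c'): match length 0
  offset=4 (pos 3, char 'c'): match length 0
  offset=5 (pos 2, char 'f'): match length 2
  offset=6 (pos 1, char 'c'): match length 0
  offset=7 (pos 0, char 'f'): match length 4
Longest match has length 4 at offset 7.
next_char = character at position 7 + 4 = 11 -> 'f'

Best match: offset=7, length=4 (matching 'fcfc' starting at position 0)
LZ77 triple: (7, 4, 'f')


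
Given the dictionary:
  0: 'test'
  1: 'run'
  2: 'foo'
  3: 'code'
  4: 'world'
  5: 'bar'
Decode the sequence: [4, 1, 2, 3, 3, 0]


Look up each index in the dictionary:
  4 -> 'world'
  1 -> 'run'
  2 -> 'foo'
  3 -> 'code'
  3 -> 'code'
  0 -> 'test'

Decoded: "world run foo code code test"


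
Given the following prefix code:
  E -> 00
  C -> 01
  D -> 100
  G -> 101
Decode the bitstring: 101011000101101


Decoding step by step:
Bits 101 -> G
Bits 01 -> C
Bits 100 -> D
Bits 01 -> C
Bits 01 -> C
Bits 101 -> G


Decoded message: GCDCCG


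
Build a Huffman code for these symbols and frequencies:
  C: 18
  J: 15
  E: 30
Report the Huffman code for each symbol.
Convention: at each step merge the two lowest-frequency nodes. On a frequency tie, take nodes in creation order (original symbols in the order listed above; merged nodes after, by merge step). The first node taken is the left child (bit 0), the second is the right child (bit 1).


Huffman tree construction:
Step 1: Merge J(15) + C(18) = 33
Step 2: Merge E(30) + (J+C)(33) = 63
Read each symbol's code off the tree from the root (left child = 0, right child = 1).

Codes:
  C: 11 (length 2)
  J: 10 (length 2)
  E: 0 (length 1)
Average code length: 96/63 = 1.5238 bits/symbol


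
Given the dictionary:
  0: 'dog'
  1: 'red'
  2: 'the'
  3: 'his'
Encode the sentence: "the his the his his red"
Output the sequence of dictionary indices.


Look up each word in the dictionary:
  'the' -> 2
  'his' -> 3
  'the' -> 2
  'his' -> 3
  'his' -> 3
  'red' -> 1

Encoded: [2, 3, 2, 3, 3, 1]


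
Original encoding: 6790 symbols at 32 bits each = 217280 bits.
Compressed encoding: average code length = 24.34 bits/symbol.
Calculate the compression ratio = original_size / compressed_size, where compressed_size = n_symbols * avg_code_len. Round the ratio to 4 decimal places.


original_size = n_symbols * orig_bits = 6790 * 32 = 217280 bits
compressed_size = n_symbols * avg_code_len = 6790 * 24.34 = 165268.6 bits
ratio = original_size / compressed_size = 217280 / 165268.6 = 1.3147

Compression ratio = 1.3147


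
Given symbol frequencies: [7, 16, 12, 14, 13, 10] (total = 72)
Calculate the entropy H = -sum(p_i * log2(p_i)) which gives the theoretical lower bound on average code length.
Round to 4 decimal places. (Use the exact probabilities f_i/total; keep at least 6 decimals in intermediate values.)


Per-symbol terms -p_i * log2(p_i) with p_i = f_i/72:
  p = 7/72 = 0.097222: log2(p) = -3.362570, -p*log2(p) = 0.326917
  p = 16/72 = 0.222222: log2(p) = -2.169925, -p*log2(p) = 0.482206
  p = 12/72 = 0.166667: log2(p) = -2.584963, -p*log2(p) = 0.430827
  p = 14/72 = 0.194444: log2(p) = -2.362570, -p*log2(p) = 0.459389
  p = 13/72 = 0.180556: log2(p) = -2.469485, -p*log2(p) = 0.445879
  p = 10/72 = 0.138889: log2(p) = -2.847997, -p*log2(p) = 0.395555
H = 0.326917 + 0.482206 + 0.430827 + 0.459389 + 0.445879 + 0.395555 = 2.540773

H = 2.5408 bits/symbol


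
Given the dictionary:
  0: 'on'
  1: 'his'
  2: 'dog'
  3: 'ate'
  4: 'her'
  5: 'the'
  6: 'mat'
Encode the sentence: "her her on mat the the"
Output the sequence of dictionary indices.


Look up each word in the dictionary:
  'her' -> 4
  'her' -> 4
  'on' -> 0
  'mat' -> 6
  'the' -> 5
  'the' -> 5

Encoded: [4, 4, 0, 6, 5, 5]


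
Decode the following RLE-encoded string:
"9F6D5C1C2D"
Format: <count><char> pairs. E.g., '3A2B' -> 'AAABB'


Expanding each <count><char> pair:
  9F -> 'FFFFFFFFF'
  6D -> 'DDDDDD'
  5C -> 'CCCCC'
  1C -> 'C'
  2D -> 'DD'

Decoded = FFFFFFFFFDDDDDDCCCCCCDD


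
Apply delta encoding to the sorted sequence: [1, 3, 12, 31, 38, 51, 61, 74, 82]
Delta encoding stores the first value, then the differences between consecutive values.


First value: 1
Deltas:
  3 - 1 = 2
  12 - 3 = 9
  31 - 12 = 19
  38 - 31 = 7
  51 - 38 = 13
  61 - 51 = 10
  74 - 61 = 13
  82 - 74 = 8


Delta encoded: [1, 2, 9, 19, 7, 13, 10, 13, 8]


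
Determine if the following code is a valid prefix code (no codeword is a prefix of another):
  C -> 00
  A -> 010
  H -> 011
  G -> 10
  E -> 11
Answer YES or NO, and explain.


Checking each pair (does one codeword prefix another?):
  C='00' vs A='010': no prefix
  C='00' vs H='011': no prefix
  C='00' vs G='10': no prefix
  C='00' vs E='11': no prefix
  A='010' vs C='00': no prefix
  A='010' vs H='011': no prefix
  A='010' vs G='10': no prefix
  A='010' vs E='11': no prefix
  H='011' vs C='00': no prefix
  H='011' vs A='010': no prefix
  H='011' vs G='10': no prefix
  H='011' vs E='11': no prefix
  G='10' vs C='00': no prefix
  G='10' vs A='010': no prefix
  G='10' vs H='011': no prefix
  G='10' vs E='11': no prefix
  E='11' vs C='00': no prefix
  E='11' vs A='010': no prefix
  E='11' vs H='011': no prefix
  E='11' vs G='10': no prefix
No violation found over all pairs.

YES -- this is a valid prefix code. No codeword is a prefix of any other codeword.


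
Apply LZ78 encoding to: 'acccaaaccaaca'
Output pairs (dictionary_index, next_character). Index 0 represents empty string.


LZ78 encoding steps:
Dictionary: {0: ''}
Step 1: w='' (idx 0), next='a' -> output (0, 'a'), add 'a' as idx 1
Step 2: w='' (idx 0), next='c' -> output (0, 'c'), add 'c' as idx 2
Step 3: w='c' (idx 2), next='c' -> output (2, 'c'), add 'cc' as idx 3
Step 4: w='a' (idx 1), next='a' -> output (1, 'a'), add 'aa' as idx 4
Step 5: w='a' (idx 1), next='c' -> output (1, 'c'), add 'ac' as idx 5
Step 6: w='c' (idx 2), next='a' -> output (2, 'a'), add 'ca' as idx 6
Step 7: w='ac' (idx 5), next='a' -> output (5, 'a'), add 'aca' as idx 7


Encoded: [(0, 'a'), (0, 'c'), (2, 'c'), (1, 'a'), (1, 'c'), (2, 'a'), (5, 'a')]


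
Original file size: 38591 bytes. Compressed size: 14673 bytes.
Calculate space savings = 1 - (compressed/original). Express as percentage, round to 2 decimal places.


ratio = compressed/original = 14673/38591 = 0.380218
savings = 1 - ratio = 1 - 0.380218 = 0.619782
as a percentage: 0.619782 * 100 = 61.98%

Space savings = 1 - 14673/38591 = 61.98%


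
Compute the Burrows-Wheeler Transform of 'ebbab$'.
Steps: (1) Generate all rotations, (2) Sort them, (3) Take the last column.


Rotations (sorted):
  0: $ebbab -> last char: b
  1: ab$ebb -> last char: b
  2: b$ebba -> last char: a
  3: bab$eb -> last char: b
  4: bbab$e -> last char: e
  5: ebbab$ -> last char: $


BWT = bbabe$


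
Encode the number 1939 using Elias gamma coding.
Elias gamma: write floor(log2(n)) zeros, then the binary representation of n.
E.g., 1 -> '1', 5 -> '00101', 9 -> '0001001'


num_bits = floor(log2(1939)) + 1 = 11
leading_zeros = num_bits - 1 = 10
binary(1939) = 11110010011

Elias gamma(1939) = '0000000000' + '11110010011' = 000000000011110010011 (21 bits)


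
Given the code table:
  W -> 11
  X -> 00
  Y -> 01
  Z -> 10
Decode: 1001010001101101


Decoding:
10 -> Z
01 -> Y
01 -> Y
00 -> X
01 -> Y
10 -> Z
11 -> W
01 -> Y


Result: ZYYXYZWY


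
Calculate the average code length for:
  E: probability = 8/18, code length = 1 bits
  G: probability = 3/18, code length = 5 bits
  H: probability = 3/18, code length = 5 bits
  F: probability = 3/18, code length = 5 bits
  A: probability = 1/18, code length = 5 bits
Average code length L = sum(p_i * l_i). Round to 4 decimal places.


Weighted contributions p_i * l_i:
  E: (8/18) * 1 = 8/18
  G: (3/18) * 5 = 15/18
  H: (3/18) * 5 = 15/18
  F: (3/18) * 5 = 15/18
  A: (1/18) * 5 = 5/18
Sum = (8 + 15 + 15 + 15 + 5)/18 = 58/18

L = 58/18 = 3.2222 bits/symbol


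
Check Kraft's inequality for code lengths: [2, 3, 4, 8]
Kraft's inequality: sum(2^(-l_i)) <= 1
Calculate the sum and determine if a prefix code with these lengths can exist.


Sum = 2^(-2) + 2^(-3) + 2^(-4) + 2^(-8)
    = 0.25 + 0.125 + 0.0625 + 0.00390625
    = 113/256 = 0.44140625
Since 0.44140625 <= 1, Kraft's inequality IS satisfied.
A prefix code with these lengths CAN exist.

Kraft sum = 0.44140625. Satisfied.


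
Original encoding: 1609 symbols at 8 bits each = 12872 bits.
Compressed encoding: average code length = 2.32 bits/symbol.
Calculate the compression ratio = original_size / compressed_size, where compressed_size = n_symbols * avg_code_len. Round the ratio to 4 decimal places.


original_size = n_symbols * orig_bits = 1609 * 8 = 12872 bits
compressed_size = n_symbols * avg_code_len = 1609 * 2.32 = 3732.88 bits
ratio = original_size / compressed_size = 12872 / 3732.88 = 3.4483

Compression ratio = 3.4483


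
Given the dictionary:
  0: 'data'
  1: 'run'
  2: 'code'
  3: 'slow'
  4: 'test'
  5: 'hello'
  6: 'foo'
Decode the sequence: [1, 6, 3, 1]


Look up each index in the dictionary:
  1 -> 'run'
  6 -> 'foo'
  3 -> 'slow'
  1 -> 'run'

Decoded: "run foo slow run"


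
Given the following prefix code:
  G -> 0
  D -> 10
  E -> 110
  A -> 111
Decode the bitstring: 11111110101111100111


Decoding step by step:
Bits 111 -> A
Bits 111 -> A
Bits 10 -> D
Bits 10 -> D
Bits 111 -> A
Bits 110 -> E
Bits 0 -> G
Bits 111 -> A


Decoded message: AADDAEGA


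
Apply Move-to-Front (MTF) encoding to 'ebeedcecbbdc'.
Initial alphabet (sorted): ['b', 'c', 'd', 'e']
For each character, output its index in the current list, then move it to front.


MTF encoding:
'e': index 3 in ['b', 'c', 'd', 'e'] -> ['e', 'b', 'c', 'd']
'b': index 1 in ['e', 'b', 'c', 'd'] -> ['b', 'e', 'c', 'd']
'e': index 1 in ['b', 'e', 'c', 'd'] -> ['e', 'b', 'c', 'd']
'e': index 0 in ['e', 'b', 'c', 'd'] -> ['e', 'b', 'c', 'd']
'd': index 3 in ['e', 'b', 'c', 'd'] -> ['d', 'e', 'b', 'c']
'c': index 3 in ['d', 'e', 'b', 'c'] -> ['c', 'd', 'e', 'b']
'e': index 2 in ['c', 'd', 'e', 'b'] -> ['e', 'c', 'd', 'b']
'c': index 1 in ['e', 'c', 'd', 'b'] -> ['c', 'e', 'd', 'b']
'b': index 3 in ['c', 'e', 'd', 'b'] -> ['b', 'c', 'e', 'd']
'b': index 0 in ['b', 'c', 'e', 'd'] -> ['b', 'c', 'e', 'd']
'd': index 3 in ['b', 'c', 'e', 'd'] -> ['d', 'b', 'c', 'e']
'c': index 2 in ['d', 'b', 'c', 'e'] -> ['c', 'd', 'b', 'e']


Output: [3, 1, 1, 0, 3, 3, 2, 1, 3, 0, 3, 2]


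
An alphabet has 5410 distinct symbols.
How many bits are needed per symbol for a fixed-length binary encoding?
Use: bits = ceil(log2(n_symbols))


log2(5410) = 12.4014
Bracket: 2^12 = 4096 < 5410 <= 2^13 = 8192
So ceil(log2(5410)) = 13

bits = ceil(log2(5410)) = ceil(12.4014) = 13 bits


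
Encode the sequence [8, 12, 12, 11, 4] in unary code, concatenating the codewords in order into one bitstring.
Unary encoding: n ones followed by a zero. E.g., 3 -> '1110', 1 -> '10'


Encode each number as n ones followed by a terminating 0:
  8 -> 111111110 (9 bits)
  12 -> 1111111111110 (13 bits)
  12 -> 1111111111110 (13 bits)
  11 -> 111111111110 (12 bits)
  4 -> 11110 (5 bits)
Total length = 9 + 13 + 13 + 12 + 5 = 52 bits.

Unary([8, 12, 12, 11, 4]) = 1111111101111111111110111111111111011111111111011110 (52 bits)


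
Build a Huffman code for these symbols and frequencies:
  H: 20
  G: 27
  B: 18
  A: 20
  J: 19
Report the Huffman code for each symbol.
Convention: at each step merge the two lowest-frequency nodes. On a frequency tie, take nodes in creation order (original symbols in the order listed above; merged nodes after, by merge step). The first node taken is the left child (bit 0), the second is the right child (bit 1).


Huffman tree construction:
Step 1: Merge B(18) + J(19) = 37
Step 2: Merge H(20) + A(20) = 40
Step 3: Merge G(27) + (B+J)(37) = 64
Step 4: Merge (H+A)(40) + (G+(B+J))(64) = 104
Read each symbol's code off the tree from the root (left child = 0, right child = 1).

Codes:
  H: 00 (length 2)
  G: 10 (length 2)
  B: 110 (length 3)
  A: 01 (length 2)
  J: 111 (length 3)
Average code length: 245/104 = 2.3558 bits/symbol


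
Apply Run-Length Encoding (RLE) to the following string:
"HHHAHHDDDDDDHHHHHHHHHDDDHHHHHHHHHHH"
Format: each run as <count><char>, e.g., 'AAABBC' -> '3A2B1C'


Scanning runs left to right:
  i=0: run of 'H' x 3 -> '3H'
  i=3: run of 'A' x 1 -> '1A'
  i=4: run of 'H' x 2 -> '2H'
  i=6: run of 'D' x 6 -> '6D'
  i=12: run of 'H' x 9 -> '9H'
  i=21: run of 'D' x 3 -> '3D'
  i=24: run of 'H' x 11 -> '11H'

RLE = 3H1A2H6D9H3D11H


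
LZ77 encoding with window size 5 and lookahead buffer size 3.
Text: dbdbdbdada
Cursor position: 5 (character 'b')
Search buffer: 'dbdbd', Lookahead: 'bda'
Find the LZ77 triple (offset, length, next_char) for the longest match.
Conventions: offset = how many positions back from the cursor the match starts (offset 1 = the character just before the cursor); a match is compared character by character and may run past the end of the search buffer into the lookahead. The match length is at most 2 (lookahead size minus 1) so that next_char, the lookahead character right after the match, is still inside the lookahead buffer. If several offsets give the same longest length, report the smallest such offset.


Try each offset into the search buffer:
  offset=1 (pos 4, char 'd'): match length 0
  offset=2 (pos 3, char 'b'): match length 2
  offset=3 (pos 2, char 'd'): match length 0
  offset=4 (pos 1, char 'b'): match length 2
  offset=5 (pos 0, char 'd'): match length 0
Longest match has length 2, found at offsets 2, 4; take the smallest, offset 2.
next_char = character at position 5 + 2 = 7 -> 'a'

Best match: offset=2, length=2 (matching 'bd' starting at position 3)
LZ77 triple: (2, 2, 'a')


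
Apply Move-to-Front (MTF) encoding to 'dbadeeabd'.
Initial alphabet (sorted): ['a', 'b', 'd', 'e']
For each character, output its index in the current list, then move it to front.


MTF encoding:
'd': index 2 in ['a', 'b', 'd', 'e'] -> ['d', 'a', 'b', 'e']
'b': index 2 in ['d', 'a', 'b', 'e'] -> ['b', 'd', 'a', 'e']
'a': index 2 in ['b', 'd', 'a', 'e'] -> ['a', 'b', 'd', 'e']
'd': index 2 in ['a', 'b', 'd', 'e'] -> ['d', 'a', 'b', 'e']
'e': index 3 in ['d', 'a', 'b', 'e'] -> ['e', 'd', 'a', 'b']
'e': index 0 in ['e', 'd', 'a', 'b'] -> ['e', 'd', 'a', 'b']
'a': index 2 in ['e', 'd', 'a', 'b'] -> ['a', 'e', 'd', 'b']
'b': index 3 in ['a', 'e', 'd', 'b'] -> ['b', 'a', 'e', 'd']
'd': index 3 in ['b', 'a', 'e', 'd'] -> ['d', 'b', 'a', 'e']


Output: [2, 2, 2, 2, 3, 0, 2, 3, 3]


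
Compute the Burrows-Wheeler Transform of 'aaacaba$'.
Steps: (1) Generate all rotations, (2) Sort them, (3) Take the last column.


Rotations (sorted):
  0: $aaacaba -> last char: a
  1: a$aaacab -> last char: b
  2: aaacaba$ -> last char: $
  3: aacaba$a -> last char: a
  4: aba$aaac -> last char: c
  5: acaba$aa -> last char: a
  6: ba$aaaca -> last char: a
  7: caba$aaa -> last char: a


BWT = ab$acaaa


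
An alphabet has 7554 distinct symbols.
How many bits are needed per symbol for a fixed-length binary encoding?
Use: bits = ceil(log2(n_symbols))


log2(7554) = 12.883
Bracket: 2^12 = 4096 < 7554 <= 2^13 = 8192
So ceil(log2(7554)) = 13

bits = ceil(log2(7554)) = ceil(12.883) = 13 bits


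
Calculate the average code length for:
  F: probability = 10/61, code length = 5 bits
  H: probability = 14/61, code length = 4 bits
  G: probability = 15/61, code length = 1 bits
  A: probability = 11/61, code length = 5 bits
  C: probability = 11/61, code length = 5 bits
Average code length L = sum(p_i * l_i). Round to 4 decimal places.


Weighted contributions p_i * l_i:
  F: (10/61) * 5 = 50/61
  H: (14/61) * 4 = 56/61
  G: (15/61) * 1 = 15/61
  A: (11/61) * 5 = 55/61
  C: (11/61) * 5 = 55/61
Sum = (50 + 56 + 15 + 55 + 55)/61 = 231/61

L = 231/61 = 3.7869 bits/symbol


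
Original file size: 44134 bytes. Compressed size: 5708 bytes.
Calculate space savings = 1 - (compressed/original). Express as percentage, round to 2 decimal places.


ratio = compressed/original = 5708/44134 = 0.129333
savings = 1 - ratio = 1 - 0.129333 = 0.870667
as a percentage: 0.870667 * 100 = 87.07%

Space savings = 1 - 5708/44134 = 87.07%


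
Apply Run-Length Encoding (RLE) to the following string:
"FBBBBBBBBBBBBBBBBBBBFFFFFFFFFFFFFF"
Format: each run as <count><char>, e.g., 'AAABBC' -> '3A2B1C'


Scanning runs left to right:
  i=0: run of 'F' x 1 -> '1F'
  i=1: run of 'B' x 19 -> '19B'
  i=20: run of 'F' x 14 -> '14F'

RLE = 1F19B14F


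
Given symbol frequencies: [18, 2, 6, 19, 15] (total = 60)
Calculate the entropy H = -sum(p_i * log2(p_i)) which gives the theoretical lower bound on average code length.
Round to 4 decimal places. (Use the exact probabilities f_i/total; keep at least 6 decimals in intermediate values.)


Per-symbol terms -p_i * log2(p_i) with p_i = f_i/60:
  p = 18/60 = 0.300000: log2(p) = -1.736966, -p*log2(p) = 0.521090
  p = 2/60 = 0.033333: log2(p) = -4.906891, -p*log2(p) = 0.163563
  p = 6/60 = 0.100000: log2(p) = -3.321928, -p*log2(p) = 0.332193
  p = 19/60 = 0.316667: log2(p) = -1.658963, -p*log2(p) = 0.525338
  p = 15/60 = 0.250000: log2(p) = -2.000000, -p*log2(p) = 0.500000
H = 0.521090 + 0.163563 + 0.332193 + 0.525338 + 0.500000 = 2.042184

H = 2.0422 bits/symbol


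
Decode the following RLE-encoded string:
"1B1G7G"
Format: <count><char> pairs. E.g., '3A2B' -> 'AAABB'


Expanding each <count><char> pair:
  1B -> 'B'
  1G -> 'G'
  7G -> 'GGGGGGG'

Decoded = BGGGGGGGG


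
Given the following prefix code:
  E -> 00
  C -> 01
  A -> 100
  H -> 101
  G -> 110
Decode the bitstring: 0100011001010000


Decoding step by step:
Bits 01 -> C
Bits 00 -> E
Bits 01 -> C
Bits 100 -> A
Bits 101 -> H
Bits 00 -> E
Bits 00 -> E


Decoded message: CECAHEE


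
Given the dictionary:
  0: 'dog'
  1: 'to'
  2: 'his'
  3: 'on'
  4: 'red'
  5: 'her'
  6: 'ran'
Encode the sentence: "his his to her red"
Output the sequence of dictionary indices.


Look up each word in the dictionary:
  'his' -> 2
  'his' -> 2
  'to' -> 1
  'her' -> 5
  'red' -> 4

Encoded: [2, 2, 1, 5, 4]


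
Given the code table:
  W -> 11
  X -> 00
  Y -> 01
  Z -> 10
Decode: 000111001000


Decoding:
00 -> X
01 -> Y
11 -> W
00 -> X
10 -> Z
00 -> X


Result: XYWXZX


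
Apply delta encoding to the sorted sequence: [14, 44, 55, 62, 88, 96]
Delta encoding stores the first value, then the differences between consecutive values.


First value: 14
Deltas:
  44 - 14 = 30
  55 - 44 = 11
  62 - 55 = 7
  88 - 62 = 26
  96 - 88 = 8


Delta encoded: [14, 30, 11, 7, 26, 8]


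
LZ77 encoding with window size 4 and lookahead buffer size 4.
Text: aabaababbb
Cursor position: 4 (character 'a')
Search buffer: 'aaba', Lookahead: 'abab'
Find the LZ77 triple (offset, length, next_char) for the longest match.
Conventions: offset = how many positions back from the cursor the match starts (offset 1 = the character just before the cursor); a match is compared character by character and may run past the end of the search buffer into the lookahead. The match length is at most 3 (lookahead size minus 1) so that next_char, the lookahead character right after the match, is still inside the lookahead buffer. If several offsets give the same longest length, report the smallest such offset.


Try each offset into the search buffer:
  offset=1 (pos 3, char 'a'): match length 1
  offset=2 (pos 2, char 'b'): match length 0
  offset=3 (pos 1, char 'a'): match length 3
  offset=4 (pos 0, char 'a'): match length 1
Longest match has length 3 at offset 3.
next_char = character at position 4 + 3 = 7 -> 'b'

Best match: offset=3, length=3 (matching 'aba' starting at position 1)
LZ77 triple: (3, 3, 'b')


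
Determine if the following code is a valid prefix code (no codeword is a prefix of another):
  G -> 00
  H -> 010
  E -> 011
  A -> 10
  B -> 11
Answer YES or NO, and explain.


Checking each pair (does one codeword prefix another?):
  G='00' vs H='010': no prefix
  G='00' vs E='011': no prefix
  G='00' vs A='10': no prefix
  G='00' vs B='11': no prefix
  H='010' vs G='00': no prefix
  H='010' vs E='011': no prefix
  H='010' vs A='10': no prefix
  H='010' vs B='11': no prefix
  E='011' vs G='00': no prefix
  E='011' vs H='010': no prefix
  E='011' vs A='10': no prefix
  E='011' vs B='11': no prefix
  A='10' vs G='00': no prefix
  A='10' vs H='010': no prefix
  A='10' vs E='011': no prefix
  A='10' vs B='11': no prefix
  B='11' vs G='00': no prefix
  B='11' vs H='010': no prefix
  B='11' vs E='011': no prefix
  B='11' vs A='10': no prefix
No violation found over all pairs.

YES -- this is a valid prefix code. No codeword is a prefix of any other codeword.


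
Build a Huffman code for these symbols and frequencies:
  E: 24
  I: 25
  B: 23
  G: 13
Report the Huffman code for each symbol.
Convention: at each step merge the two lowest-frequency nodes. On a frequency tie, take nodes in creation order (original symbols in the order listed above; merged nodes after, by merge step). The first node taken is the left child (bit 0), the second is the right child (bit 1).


Huffman tree construction:
Step 1: Merge G(13) + B(23) = 36
Step 2: Merge E(24) + I(25) = 49
Step 3: Merge (G+B)(36) + (E+I)(49) = 85
Read each symbol's code off the tree from the root (left child = 0, right child = 1).

Codes:
  E: 10 (length 2)
  I: 11 (length 2)
  B: 01 (length 2)
  G: 00 (length 2)
Average code length: 170/85 = 2.0000 bits/symbol


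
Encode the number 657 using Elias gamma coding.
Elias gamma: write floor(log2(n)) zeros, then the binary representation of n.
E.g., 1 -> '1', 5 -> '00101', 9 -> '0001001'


num_bits = floor(log2(657)) + 1 = 10
leading_zeros = num_bits - 1 = 9
binary(657) = 1010010001

Elias gamma(657) = '000000000' + '1010010001' = 0000000001010010001 (19 bits)


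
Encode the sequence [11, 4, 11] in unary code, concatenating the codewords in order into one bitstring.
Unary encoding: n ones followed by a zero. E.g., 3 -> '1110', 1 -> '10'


Encode each number as n ones followed by a terminating 0:
  11 -> 111111111110 (12 bits)
  4 -> 11110 (5 bits)
  11 -> 111111111110 (12 bits)
Total length = 12 + 5 + 12 = 29 bits.

Unary([11, 4, 11]) = 11111111111011110111111111110 (29 bits)


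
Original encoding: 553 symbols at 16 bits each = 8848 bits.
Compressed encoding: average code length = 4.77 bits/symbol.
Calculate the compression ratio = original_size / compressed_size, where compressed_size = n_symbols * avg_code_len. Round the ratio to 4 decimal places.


original_size = n_symbols * orig_bits = 553 * 16 = 8848 bits
compressed_size = n_symbols * avg_code_len = 553 * 4.77 = 2637.81 bits
ratio = original_size / compressed_size = 8848 / 2637.81 = 3.3543

Compression ratio = 3.3543


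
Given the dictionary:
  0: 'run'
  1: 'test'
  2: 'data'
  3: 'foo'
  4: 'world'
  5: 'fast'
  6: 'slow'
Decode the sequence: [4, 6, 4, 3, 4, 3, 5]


Look up each index in the dictionary:
  4 -> 'world'
  6 -> 'slow'
  4 -> 'world'
  3 -> 'foo'
  4 -> 'world'
  3 -> 'foo'
  5 -> 'fast'

Decoded: "world slow world foo world foo fast"


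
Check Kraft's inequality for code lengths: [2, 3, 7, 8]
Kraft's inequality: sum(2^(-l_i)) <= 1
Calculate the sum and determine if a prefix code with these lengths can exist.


Sum = 2^(-2) + 2^(-3) + 2^(-7) + 2^(-8)
    = 0.25 + 0.125 + 0.0078125 + 0.00390625
    = 99/256 = 0.38671875
Since 0.38671875 <= 1, Kraft's inequality IS satisfied.
A prefix code with these lengths CAN exist.

Kraft sum = 0.38671875. Satisfied.
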